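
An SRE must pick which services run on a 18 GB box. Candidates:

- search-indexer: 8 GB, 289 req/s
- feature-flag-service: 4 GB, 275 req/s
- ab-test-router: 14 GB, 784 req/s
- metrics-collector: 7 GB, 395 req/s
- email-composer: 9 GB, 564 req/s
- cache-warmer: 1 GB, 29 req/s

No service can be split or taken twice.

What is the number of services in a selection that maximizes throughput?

2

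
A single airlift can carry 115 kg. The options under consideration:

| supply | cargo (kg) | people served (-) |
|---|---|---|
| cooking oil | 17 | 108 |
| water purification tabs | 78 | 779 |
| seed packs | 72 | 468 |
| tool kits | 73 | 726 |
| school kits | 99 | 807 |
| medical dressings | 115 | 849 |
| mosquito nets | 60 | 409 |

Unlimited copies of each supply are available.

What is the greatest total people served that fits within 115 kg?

Best packing: 2×cooking oil + water purification tabs — 112 kg, 995 total.
That's the maximum — no swap from here does better than 995.

995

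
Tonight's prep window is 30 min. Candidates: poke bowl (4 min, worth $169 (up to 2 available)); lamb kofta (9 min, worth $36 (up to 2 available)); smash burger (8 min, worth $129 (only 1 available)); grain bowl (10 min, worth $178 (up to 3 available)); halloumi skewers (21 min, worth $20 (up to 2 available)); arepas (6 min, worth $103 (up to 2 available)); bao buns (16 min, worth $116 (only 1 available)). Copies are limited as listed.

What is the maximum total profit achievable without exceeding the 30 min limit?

Taking the top-ratio dishes first gives 2×poke bowl + 2×grain bowl for 694 (28 min).
The 10 min tied up in grain bowl is better spent on 2×arepas — total rises to 722 (30 min).
That's the maximum — no swap from here does better than 722.

722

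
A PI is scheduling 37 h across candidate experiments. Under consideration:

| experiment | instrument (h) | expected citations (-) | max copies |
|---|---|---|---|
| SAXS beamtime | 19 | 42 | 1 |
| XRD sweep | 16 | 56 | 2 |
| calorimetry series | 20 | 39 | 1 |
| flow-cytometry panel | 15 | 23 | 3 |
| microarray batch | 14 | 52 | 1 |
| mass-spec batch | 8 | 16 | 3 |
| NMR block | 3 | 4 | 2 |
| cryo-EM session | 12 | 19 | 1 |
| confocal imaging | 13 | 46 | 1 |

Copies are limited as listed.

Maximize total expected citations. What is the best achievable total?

Greedy by ratio would take microarray batch + mass-spec batch + confocal imaging: 35 h used, total 114.
Dropping microarray batch frees 14 h; slotting in XRD sweep (16 h) lifts the total to 118 at 37 h.
Nothing else within 37 h beats 118.

118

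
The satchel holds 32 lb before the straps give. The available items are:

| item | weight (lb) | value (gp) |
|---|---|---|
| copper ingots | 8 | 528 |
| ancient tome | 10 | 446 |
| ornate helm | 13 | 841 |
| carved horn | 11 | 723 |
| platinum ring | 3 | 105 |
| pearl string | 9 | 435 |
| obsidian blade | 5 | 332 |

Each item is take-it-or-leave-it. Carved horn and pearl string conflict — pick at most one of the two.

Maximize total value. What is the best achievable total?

Density check — obsidian blade 66.40, copper ingots 66.00, carved horn 65.73, ornate helm 64.69 are the best per lb.
Taking the top-ratio items first gives copper ingots + carved horn + platinum ring + obsidian blade for 1688 (27 lb).
Replace platinum ring and obsidian blade with ornate helm: the trade gains 404 net, giving 2092 at 32 lb.
Next best is ornate helm + carved horn + platinum ring + obsidian blade at 2001 (32 lb) — short by 91.

2092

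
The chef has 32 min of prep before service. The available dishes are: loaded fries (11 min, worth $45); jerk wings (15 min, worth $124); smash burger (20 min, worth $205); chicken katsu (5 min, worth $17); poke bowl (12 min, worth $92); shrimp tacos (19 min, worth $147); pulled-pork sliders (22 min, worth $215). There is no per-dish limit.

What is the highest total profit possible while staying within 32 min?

Best packing: smash burger + poke bowl — 32 min, 297 total.
No other feasible combination exceeds 297.

297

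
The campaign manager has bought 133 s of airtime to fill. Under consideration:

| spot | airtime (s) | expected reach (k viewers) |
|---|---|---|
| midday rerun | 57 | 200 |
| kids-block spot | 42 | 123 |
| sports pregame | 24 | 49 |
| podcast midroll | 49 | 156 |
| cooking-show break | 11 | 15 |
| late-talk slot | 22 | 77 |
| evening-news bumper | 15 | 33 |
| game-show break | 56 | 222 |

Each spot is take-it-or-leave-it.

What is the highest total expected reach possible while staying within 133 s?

Ranking by ratio (expected reach/s): game-show break 3.96, midday rerun 3.51, late-talk slot 3.50, podcast midroll 3.18.
Best packing: podcast midroll + late-talk slot + game-show break — 127 s, 455 total.
No other feasible combination exceeds 455.

455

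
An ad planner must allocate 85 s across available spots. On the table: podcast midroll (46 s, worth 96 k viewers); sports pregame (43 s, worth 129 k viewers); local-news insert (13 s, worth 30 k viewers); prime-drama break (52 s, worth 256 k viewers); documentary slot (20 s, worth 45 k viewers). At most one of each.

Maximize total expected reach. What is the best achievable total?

331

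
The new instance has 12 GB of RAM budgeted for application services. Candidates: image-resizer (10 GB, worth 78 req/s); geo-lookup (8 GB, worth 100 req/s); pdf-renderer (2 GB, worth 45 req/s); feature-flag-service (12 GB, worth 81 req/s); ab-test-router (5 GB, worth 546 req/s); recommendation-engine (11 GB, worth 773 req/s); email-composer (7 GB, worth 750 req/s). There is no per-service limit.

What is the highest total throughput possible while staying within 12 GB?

1296

By throughput per GB: ab-test-router 109.20, email-composer 107.14, recommendation-engine 70.27, pdf-renderer 22.50 lead.
Taking the top-ratio services first gives pdf-renderer + 2×ab-test-router for 1137 (12 GB).
Replace pdf-renderer and ab-test-router with email-composer: the trade gains 159 net, giving 1296 at 12 GB.
Every other selection either busts 12 GB or fails to beat 1296.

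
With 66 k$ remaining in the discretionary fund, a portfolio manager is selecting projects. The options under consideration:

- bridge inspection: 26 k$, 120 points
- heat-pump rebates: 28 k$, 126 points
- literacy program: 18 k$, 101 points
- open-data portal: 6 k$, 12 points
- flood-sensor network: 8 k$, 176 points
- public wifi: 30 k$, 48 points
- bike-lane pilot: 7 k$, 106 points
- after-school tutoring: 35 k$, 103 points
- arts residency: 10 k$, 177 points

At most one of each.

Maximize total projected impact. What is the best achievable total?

Ranking by ratio (projected impact/k$): flood-sensor network 22.00, arts residency 17.70, bike-lane pilot 15.14, literacy program 5.61.
Filling by ratio: literacy program + open-data portal + flood-sensor network + bike-lane pilot + arts residency for 572, with 17 k$ left unused.
Replace literacy program with heat-pump rebates: the trade gains 25 net, giving 597 at 59 k$.

597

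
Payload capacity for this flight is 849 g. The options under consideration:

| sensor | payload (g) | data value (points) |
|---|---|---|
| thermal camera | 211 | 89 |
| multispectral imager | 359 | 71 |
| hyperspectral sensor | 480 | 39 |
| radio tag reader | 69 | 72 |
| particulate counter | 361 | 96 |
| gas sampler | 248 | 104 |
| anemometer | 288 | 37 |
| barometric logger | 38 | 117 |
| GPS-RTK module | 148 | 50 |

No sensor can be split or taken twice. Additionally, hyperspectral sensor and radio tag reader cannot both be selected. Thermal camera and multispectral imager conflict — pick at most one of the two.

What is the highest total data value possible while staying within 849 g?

432

Ranking by ratio (data value/g): barometric logger 3.08, radio tag reader 1.04, thermal camera 0.42.
Best packing: thermal camera + radio tag reader + gas sampler + barometric logger + GPS-RTK module — 714 g, 432 total.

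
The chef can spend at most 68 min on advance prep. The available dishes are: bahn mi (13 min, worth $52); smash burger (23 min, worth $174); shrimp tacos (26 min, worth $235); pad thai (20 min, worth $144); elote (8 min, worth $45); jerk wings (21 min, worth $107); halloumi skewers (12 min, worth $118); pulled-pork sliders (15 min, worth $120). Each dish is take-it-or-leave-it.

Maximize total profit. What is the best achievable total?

542

A density-first pass picks shrimp tacos + elote + halloumi skewers + pulled-pork sliders — 518 at 61 min.
Replace pulled-pork sliders with pad thai: the trade gains 24 net, giving 542 at 66 min.
Runner-up smash burger + shrimp tacos + pulled-pork sliders tops out at 529.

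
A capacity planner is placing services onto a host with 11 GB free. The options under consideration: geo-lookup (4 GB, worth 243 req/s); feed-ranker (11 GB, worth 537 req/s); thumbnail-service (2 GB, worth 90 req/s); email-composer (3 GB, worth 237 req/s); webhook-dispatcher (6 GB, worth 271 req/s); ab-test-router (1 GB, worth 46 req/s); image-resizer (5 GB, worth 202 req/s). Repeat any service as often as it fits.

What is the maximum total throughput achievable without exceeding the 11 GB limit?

The ratio ordering already packs tightly: 3×email-composer + 2×ab-test-router, 11 GB, 803.
Every other selection either busts 11 GB or fails to beat 803.

803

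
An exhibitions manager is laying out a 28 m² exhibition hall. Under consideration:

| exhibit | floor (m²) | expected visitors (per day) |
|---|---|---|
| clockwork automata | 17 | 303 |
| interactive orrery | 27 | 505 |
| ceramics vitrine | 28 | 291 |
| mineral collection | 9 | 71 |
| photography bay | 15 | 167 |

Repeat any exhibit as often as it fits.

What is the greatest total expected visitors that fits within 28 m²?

By expected visitors per m²: interactive orrery 18.70, clockwork automata 17.82, photography bay 11.13 lead.
Taking interactive orrery: 27 m² used, 505 in expected visitors.

505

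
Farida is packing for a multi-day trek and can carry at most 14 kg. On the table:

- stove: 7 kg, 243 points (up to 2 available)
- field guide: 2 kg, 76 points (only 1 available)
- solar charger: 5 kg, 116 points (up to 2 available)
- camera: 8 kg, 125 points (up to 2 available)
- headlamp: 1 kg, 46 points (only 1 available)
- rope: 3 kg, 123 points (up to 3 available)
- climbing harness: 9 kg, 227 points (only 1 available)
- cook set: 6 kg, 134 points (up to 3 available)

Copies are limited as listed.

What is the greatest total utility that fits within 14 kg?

A density-first pass picks field guide + headlamp + 3×rope — 491 at 12 kg.
The 5 kg tied up in field guide and rope is better spent on stove — total rises to 535 (14 kg).
That's the maximum — no swap from here does better than 535.

535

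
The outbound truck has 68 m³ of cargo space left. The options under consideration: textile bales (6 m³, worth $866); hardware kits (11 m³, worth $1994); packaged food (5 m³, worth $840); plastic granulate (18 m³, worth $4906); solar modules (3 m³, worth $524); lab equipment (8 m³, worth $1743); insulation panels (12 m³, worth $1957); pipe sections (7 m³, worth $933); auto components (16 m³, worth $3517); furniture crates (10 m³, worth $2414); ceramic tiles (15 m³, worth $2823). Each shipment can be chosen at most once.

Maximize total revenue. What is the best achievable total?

15414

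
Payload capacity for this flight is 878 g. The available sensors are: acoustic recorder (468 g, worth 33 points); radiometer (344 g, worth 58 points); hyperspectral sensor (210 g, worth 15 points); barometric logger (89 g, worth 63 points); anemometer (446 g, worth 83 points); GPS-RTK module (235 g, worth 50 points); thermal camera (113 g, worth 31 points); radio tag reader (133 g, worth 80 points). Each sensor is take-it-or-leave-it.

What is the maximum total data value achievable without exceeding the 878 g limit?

257

Ranking by ratio (data value/g): barometric logger 0.71, radio tag reader 0.60, thermal camera 0.27, GPS-RTK module 0.21.
Filling by ratio: hyperspectral sensor + barometric logger + GPS-RTK module + thermal camera + radio tag reader for 239, with 98 g left unused.
Replace hyperspectral sensor and GPS-RTK module with anemometer: the trade gains 18 net, giving 257 at 781 g.
Every other selection either busts 878 g or fails to beat 257.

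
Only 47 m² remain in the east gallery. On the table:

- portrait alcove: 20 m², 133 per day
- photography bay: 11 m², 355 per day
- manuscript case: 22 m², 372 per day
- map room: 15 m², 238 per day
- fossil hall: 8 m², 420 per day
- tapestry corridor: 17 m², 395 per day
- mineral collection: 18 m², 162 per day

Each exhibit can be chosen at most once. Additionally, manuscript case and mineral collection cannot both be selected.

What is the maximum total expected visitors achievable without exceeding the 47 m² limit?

By expected visitors per m²: fossil hall 52.50, photography bay 32.27, tapestry corridor 23.24, manuscript case 16.91 lead.
Taking the top-ratio exhibits first gives photography bay + fossil hall + tapestry corridor for 1170 (36 m²).
Replace photography bay with manuscript case: the trade gains 17 net, giving 1187 at 47 m².

1187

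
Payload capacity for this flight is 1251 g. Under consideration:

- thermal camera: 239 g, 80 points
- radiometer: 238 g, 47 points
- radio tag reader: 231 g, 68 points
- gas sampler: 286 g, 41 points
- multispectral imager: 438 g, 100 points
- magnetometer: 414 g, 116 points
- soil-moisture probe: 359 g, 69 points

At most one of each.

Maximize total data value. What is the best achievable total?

333

Taking the top-ratio sensors first gives thermal camera + radiometer + radio tag reader + magnetometer for 311 (1122 g).
Dropping radiometer frees 238 g; slotting in soil-moisture probe (359 g) lifts the total to 333 at 1243 g.
Runner-up thermal camera + radiometer + magnetometer + soil-moisture probe tops out at 312.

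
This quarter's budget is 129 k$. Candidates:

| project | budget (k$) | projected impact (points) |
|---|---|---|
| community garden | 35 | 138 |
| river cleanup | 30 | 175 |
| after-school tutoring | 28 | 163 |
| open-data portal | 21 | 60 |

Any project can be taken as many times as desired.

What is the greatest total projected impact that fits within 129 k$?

700

The ratio ordering already packs tightly: 4×river cleanup, 120 k$, 700.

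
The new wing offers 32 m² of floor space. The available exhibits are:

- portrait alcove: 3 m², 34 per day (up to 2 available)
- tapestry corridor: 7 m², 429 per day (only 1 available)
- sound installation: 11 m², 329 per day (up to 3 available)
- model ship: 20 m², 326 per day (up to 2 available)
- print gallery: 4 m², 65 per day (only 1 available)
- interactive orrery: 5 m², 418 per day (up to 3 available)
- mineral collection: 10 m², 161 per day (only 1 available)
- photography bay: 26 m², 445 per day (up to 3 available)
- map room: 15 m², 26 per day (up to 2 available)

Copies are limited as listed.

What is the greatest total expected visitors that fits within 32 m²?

Taking the top-ratio exhibits first gives 2×portrait alcove + tapestry corridor + print gallery + 3×interactive orrery for 1816 (32 m²).
Dropping 2×portrait alcove and print gallery frees 10 m²; slotting in mineral collection (10 m²) lifts the total to 1844 at 32 m².
No other feasible combination exceeds 1844.

1844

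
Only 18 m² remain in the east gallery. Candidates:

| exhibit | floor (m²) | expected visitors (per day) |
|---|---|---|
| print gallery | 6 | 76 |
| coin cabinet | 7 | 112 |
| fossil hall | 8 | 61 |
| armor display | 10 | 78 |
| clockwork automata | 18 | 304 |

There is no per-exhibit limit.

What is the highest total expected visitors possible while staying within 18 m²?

304

The ratio ordering already packs tightly: clockwork automata, 18 m², 304.
That's the maximum — no swap from here does better than 304.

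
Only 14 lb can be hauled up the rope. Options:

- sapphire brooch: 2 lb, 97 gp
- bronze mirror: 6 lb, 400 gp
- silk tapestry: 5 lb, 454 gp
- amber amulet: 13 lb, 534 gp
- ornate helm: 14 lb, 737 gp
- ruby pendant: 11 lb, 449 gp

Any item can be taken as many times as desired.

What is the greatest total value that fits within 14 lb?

2×sapphire brooch + 2×silk tapestry uses 14 of the 14 lb and totals 1102.
Nothing else within 14 lb beats 1102.

1102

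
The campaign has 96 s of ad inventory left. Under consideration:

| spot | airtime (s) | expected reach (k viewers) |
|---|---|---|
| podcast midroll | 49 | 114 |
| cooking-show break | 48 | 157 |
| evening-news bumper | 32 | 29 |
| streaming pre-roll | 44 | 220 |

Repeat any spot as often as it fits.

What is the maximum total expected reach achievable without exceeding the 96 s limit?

440

Best packing: 2×streaming pre-roll — 88 s, 440 total.
Nothing else within 96 s beats 440.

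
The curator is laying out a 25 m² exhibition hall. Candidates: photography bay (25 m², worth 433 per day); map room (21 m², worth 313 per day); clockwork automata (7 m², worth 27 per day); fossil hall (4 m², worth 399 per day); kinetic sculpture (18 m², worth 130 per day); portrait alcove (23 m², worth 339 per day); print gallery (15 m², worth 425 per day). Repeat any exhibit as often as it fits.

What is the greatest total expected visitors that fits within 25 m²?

2394

6×fossil hall uses 24 of the 25 m² and totals 2394.
That's the maximum — no swap from here does better than 2394.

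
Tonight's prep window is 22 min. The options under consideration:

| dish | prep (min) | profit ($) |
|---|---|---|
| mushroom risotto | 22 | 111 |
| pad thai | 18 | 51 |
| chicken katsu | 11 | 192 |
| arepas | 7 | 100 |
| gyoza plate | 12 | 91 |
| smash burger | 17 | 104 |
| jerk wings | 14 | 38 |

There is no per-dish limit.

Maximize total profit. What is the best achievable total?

2×chicken katsu uses 22 of the 22 min and totals 384.

384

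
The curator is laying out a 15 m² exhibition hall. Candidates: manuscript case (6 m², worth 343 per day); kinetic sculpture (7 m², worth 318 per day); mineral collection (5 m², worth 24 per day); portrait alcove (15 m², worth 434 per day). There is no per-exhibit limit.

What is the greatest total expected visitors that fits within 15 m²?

686

2×manuscript case uses 12 of the 15 m² and totals 686.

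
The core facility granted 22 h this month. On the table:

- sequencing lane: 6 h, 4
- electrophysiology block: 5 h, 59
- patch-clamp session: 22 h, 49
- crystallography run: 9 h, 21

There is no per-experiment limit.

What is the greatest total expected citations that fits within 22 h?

236

4×electrophysiology block uses 20 of the 22 h and totals 236.
No other feasible combination exceeds 236.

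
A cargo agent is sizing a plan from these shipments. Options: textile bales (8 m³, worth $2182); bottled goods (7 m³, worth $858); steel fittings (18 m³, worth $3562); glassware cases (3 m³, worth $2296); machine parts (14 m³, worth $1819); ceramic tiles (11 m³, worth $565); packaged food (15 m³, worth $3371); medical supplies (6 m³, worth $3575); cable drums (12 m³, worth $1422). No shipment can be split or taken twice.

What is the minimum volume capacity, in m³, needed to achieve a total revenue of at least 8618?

Look for the lowest-volume combination reaching 8618.
textile bales + bottled goods + glassware cases + medical supplies reaches 8911 using 24 m³.
No combination under 24 m³ hits 8618.

24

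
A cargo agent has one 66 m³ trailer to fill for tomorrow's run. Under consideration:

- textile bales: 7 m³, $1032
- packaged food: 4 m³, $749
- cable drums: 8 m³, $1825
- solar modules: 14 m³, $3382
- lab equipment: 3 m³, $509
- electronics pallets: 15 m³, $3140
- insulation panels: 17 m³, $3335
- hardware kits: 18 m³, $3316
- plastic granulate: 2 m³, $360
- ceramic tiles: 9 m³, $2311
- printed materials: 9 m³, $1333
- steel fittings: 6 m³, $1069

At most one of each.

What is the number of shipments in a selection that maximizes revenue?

Best achievable revenue is 14502.
For example cable drums + solar modules + lab equipment + electronics pallets + insulation panels + ceramic tiles achieves it, using 66 m³.
Every optimal selection uses 6 shipments.

6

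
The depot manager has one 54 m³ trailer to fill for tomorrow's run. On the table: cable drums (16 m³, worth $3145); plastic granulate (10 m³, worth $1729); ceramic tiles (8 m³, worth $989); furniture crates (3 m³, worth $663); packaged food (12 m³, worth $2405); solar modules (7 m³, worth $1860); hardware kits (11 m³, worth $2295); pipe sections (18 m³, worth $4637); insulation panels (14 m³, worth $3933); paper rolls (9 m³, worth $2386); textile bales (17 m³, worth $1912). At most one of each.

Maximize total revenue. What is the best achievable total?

13498

A density-first pass picks furniture crates + solar modules + pipe sections + insulation panels + paper rolls — 13479 at 51 m³.
Replace paper rolls with packaged food: the trade gains 19 net, giving 13498 at 54 m³.
Nothing else within 54 m³ beats 13498.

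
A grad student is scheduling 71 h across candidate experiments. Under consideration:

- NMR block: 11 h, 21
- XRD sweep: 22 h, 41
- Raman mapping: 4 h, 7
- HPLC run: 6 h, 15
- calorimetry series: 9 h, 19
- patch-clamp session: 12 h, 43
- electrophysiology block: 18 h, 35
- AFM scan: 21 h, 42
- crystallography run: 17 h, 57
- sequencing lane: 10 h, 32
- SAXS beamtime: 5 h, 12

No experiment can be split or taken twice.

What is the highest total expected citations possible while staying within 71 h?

201

Ranking by ratio (expected citations/h): patch-clamp session 3.58, crystallography run 3.35, sequencing lane 3.20, HPLC run 2.50.
Taking the top-ratio experiments first gives NMR block + HPLC run + calorimetry series + patch-clamp session + crystallography run + sequencing lane + SAXS beamtime for 199 (70 h).
Replace NMR block and calorimetry series with AFM scan: the trade gains 2 net, giving 201 at 71 h.
Runner-up NMR block + HPLC run + calorimetry series + patch-clamp session + crystallography run + sequencing lane + SAXS beamtime tops out at 199.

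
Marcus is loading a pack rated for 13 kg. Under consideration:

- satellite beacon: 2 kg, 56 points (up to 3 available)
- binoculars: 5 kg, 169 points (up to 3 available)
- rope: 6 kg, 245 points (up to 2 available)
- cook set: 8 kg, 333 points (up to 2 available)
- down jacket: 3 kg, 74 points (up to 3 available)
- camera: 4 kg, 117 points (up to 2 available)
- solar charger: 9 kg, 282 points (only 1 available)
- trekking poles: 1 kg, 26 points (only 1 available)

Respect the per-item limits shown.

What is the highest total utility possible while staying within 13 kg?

516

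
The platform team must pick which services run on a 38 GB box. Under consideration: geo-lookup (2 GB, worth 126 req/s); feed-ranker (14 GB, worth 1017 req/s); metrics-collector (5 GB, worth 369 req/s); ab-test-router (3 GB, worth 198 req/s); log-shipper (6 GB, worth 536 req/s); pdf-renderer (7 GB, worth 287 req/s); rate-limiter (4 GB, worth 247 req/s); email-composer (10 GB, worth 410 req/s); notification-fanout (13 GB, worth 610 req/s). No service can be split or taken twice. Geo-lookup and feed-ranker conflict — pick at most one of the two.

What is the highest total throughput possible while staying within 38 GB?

2532

Feed-ranker + metrics-collector + log-shipper + notification-fanout uses 38 of the 38 GB and totals 2532.
The closest alternative, feed-ranker + metrics-collector + ab-test-router + log-shipper + email-composer, reaches only 2530.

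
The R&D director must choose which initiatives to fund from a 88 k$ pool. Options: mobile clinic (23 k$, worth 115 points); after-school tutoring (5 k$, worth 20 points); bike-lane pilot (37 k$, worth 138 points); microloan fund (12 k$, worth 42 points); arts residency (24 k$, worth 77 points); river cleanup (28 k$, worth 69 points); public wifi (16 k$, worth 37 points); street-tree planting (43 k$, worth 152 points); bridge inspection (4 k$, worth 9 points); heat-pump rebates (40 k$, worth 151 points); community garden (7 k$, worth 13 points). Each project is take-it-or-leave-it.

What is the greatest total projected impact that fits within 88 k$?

Taking the top-ratio projects first gives mobile clinic + after-school tutoring + microloan fund + bridge inspection + heat-pump rebates for 337 (84 k$).
Dropping after-school tutoring and microloan fund and bridge inspection frees 21 k$; slotting in arts residency (24 k$) lifts the total to 343 at 87 k$.
An exhaustive check of the 2048 subsets confirms 343.

343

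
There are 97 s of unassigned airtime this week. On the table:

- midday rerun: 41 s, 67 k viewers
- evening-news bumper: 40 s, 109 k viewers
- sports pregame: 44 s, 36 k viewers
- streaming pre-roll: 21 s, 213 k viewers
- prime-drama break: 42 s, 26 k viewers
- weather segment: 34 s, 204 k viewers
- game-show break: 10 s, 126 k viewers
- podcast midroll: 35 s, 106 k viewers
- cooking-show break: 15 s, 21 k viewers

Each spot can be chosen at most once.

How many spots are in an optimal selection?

Optimal total is 564.
One optimal bundle: streaming pre-roll + weather segment + game-show break + cooking-show break (80 s).
Any selection reaching 564 contains exactly 4 spots.

4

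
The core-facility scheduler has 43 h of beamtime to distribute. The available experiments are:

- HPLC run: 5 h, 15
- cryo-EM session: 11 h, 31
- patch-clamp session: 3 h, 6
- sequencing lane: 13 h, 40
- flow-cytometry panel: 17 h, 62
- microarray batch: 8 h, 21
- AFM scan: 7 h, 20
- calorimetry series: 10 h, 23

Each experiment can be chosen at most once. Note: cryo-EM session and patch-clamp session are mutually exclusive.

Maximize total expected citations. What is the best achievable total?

By expected citations per h: flow-cytometry panel 3.65, sequencing lane 3.08, HPLC run 3.00, AFM scan 2.86 lead.
Taking the top-ratio experiments first gives HPLC run + sequencing lane + flow-cytometry panel + AFM scan for 137 (42 h).
Replace AFM scan with microarray batch: the trade gains 1 net, giving 138 at 43 h.

138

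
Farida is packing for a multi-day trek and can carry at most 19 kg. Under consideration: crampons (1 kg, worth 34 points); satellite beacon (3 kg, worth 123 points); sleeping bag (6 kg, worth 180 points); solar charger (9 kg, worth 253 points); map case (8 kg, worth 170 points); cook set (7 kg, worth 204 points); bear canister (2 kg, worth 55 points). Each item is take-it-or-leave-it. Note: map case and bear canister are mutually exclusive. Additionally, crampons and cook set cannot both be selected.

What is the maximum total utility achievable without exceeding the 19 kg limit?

Ranking by ratio (utility/kg): satellite beacon 41.00, crampons 34.00, sleeping bag 30.00.
Crampons + satellite beacon + sleeping bag + solar charger uses 19 of the 19 kg and totals 590.
Nothing else feasible within 19 kg beats 590.

590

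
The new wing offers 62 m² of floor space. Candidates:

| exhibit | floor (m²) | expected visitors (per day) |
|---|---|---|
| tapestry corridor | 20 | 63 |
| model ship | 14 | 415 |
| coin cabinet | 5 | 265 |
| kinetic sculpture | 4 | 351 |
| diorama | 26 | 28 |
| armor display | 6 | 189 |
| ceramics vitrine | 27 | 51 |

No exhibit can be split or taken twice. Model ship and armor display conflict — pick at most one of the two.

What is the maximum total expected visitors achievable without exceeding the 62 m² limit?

1094

Tapestry corridor + model ship + coin cabinet + kinetic sculpture uses 43 of the 62 m² and totals 1094.
An exhaustive check of the 128 subsets confirms 1094.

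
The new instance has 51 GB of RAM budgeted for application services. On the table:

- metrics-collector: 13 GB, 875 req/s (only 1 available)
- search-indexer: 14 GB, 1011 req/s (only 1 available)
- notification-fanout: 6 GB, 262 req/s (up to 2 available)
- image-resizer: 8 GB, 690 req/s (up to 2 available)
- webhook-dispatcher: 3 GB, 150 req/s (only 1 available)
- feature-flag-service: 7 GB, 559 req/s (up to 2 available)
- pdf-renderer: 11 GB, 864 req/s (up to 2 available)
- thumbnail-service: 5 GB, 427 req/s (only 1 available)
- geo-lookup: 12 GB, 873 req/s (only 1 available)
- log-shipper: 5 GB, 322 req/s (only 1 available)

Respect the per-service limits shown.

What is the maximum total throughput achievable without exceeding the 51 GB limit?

Taking 2×image-resizer + 2×feature-flag-service + pdf-renderer + thumbnail-service + log-shipper: 51 GB used, 4111 in throughput.

4111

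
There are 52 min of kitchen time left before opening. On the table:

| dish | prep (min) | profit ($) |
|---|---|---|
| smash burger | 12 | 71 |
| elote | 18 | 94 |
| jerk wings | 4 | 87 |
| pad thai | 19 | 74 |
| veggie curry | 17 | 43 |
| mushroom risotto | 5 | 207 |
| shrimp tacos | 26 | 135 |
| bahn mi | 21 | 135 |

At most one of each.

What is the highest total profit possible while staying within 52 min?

Density check — mushroom risotto 41.40, jerk wings 21.75, bahn mi 6.43 are the best per min.
Filling by ratio: smash burger + jerk wings + mushroom risotto + bahn mi for 500, with 10 min left unused.
The 12 min tied up in smash burger is better spent on elote — total rises to 523 (48 min).

523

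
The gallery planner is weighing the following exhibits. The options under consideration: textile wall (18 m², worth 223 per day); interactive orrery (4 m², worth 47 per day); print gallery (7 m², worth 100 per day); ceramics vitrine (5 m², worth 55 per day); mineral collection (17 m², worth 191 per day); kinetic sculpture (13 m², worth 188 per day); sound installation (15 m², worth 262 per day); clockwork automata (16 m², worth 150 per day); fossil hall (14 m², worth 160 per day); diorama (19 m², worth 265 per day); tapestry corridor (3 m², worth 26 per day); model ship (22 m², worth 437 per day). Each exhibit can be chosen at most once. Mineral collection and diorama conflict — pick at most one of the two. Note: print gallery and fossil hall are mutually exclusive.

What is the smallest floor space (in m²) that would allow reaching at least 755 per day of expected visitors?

Need the lightest bundle worth ≥ 755.
print gallery + sound installation + model ship reaches 799 using 44 m².
Below 44 m² the best achievable stays under 755.

44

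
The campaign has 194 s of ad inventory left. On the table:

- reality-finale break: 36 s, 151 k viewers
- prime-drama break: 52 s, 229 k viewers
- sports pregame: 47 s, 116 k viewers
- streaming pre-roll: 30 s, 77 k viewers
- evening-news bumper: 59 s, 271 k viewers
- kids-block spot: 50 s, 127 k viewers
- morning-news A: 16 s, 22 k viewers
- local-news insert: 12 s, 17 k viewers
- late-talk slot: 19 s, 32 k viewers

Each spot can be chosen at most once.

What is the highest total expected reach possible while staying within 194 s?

767

Taking the top-ratio spots first gives reality-finale break + prime-drama break + streaming pre-roll + evening-news bumper + local-news insert for 745 (189 s).
Replace streaming pre-roll and local-news insert with sports pregame: the trade gains 22 net, giving 767 at 194 s.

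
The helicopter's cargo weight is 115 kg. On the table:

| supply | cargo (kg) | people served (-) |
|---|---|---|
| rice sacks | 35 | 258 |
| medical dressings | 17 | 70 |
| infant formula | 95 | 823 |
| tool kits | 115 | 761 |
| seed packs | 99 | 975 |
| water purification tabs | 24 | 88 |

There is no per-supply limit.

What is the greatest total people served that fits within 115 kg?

Taking seed packs: 99 kg used, 975 in people served.
Nothing else within 115 kg beats 975.

975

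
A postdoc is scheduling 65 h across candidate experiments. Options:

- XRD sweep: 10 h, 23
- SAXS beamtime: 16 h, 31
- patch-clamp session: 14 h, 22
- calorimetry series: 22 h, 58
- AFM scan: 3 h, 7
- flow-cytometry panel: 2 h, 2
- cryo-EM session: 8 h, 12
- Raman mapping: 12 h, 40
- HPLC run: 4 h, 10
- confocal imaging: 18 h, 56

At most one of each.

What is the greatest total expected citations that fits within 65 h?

Taking the top-ratio experiments first gives calorimetry series + AFM scan + flow-cytometry panel + Raman mapping + HPLC run + confocal imaging for 173 (61 h).
Dropping flow-cytometry panel and HPLC run frees 6 h; slotting in XRD sweep (10 h) lifts the total to 184 at 65 h.
Next best is XRD sweep + calorimetry series + flow-cytometry panel + Raman mapping + confocal imaging at 179 (64 h) — short by 5.

184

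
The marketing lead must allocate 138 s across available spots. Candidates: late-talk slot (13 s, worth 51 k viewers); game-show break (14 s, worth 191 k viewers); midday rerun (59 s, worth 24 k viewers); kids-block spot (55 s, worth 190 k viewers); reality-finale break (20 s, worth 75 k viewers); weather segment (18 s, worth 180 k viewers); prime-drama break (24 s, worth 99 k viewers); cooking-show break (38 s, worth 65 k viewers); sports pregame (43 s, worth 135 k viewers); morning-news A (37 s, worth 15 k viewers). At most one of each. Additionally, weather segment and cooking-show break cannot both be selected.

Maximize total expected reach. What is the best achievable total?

735

Density check — game-show break 13.64, weather segment 10.00, prime-drama break 4.12 are the best per s.
Taking the top-ratio spots first gives late-talk slot + game-show break + reality-finale break + weather segment + prime-drama break + sports pregame for 731 (132 s).
Replace late-talk slot and sports pregame with kids-block spot: the trade gains 4 net, giving 735 at 131 s.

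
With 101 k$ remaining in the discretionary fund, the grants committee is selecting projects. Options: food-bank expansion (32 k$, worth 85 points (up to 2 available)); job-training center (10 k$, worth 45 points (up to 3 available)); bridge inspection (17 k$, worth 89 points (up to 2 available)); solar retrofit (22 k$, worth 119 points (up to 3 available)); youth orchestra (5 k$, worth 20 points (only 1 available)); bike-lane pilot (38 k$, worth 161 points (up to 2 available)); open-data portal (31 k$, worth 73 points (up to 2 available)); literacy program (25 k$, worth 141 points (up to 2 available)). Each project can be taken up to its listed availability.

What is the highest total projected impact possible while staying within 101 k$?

543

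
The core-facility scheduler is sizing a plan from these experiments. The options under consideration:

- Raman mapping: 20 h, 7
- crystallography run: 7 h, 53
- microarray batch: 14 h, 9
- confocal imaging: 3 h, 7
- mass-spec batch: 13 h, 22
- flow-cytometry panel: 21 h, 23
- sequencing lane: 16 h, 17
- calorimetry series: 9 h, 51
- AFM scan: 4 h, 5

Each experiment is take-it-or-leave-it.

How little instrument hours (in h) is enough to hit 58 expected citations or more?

10

Minimise h subject to total expected citations ≥ 58.
Taking crystallography run + confocal imaging gives 60 (≥ 58) for 10 h.
No combination under 10 h hits 58.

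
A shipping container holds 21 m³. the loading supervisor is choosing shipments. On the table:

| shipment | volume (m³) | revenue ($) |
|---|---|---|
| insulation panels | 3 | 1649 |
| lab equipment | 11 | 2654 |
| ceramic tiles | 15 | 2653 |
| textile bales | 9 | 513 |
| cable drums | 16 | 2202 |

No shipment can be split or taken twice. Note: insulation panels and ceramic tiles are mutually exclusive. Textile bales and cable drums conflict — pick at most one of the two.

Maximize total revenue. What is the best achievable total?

4303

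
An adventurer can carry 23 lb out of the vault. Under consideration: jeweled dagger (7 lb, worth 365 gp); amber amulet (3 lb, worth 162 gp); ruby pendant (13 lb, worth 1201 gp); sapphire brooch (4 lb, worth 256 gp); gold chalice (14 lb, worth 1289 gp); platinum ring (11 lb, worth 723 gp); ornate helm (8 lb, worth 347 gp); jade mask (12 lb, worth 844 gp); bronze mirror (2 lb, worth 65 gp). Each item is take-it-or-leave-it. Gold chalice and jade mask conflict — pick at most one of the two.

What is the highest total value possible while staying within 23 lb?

A density-first pass picks amber amulet + ruby pendant + sapphire brooch + bronze mirror — 1684 at 22 lb.
Dropping ruby pendant frees 13 lb; slotting in gold chalice (14 lb) lifts the total to 1772 at 23 lb.
An exhaustive check of the 512 subsets confirms 1772.

1772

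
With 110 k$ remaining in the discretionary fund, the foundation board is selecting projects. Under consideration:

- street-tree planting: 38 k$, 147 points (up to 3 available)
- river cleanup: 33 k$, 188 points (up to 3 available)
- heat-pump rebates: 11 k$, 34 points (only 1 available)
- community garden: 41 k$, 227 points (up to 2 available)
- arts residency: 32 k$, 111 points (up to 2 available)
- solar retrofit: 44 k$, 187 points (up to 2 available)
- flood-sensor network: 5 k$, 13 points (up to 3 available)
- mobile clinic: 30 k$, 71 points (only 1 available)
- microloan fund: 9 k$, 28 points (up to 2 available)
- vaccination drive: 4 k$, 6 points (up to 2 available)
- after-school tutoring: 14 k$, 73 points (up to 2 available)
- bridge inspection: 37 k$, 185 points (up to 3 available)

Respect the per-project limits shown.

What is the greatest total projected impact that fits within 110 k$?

603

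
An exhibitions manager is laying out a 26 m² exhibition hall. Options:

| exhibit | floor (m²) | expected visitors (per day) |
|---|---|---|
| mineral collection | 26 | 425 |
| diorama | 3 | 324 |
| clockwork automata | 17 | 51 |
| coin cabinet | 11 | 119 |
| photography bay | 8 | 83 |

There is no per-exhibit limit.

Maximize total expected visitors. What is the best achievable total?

The ratio ordering already packs tightly: 8×diorama, 24 m², 2592.
No other feasible combination exceeds 2592.

2592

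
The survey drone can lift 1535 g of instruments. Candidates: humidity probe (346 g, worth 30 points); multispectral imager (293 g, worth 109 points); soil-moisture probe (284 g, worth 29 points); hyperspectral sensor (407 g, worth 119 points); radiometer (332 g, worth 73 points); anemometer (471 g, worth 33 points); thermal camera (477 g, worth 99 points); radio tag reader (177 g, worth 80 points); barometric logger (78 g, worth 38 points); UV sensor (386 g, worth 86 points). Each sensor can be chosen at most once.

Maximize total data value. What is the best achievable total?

Taking the top-ratio sensors first gives multispectral imager + hyperspectral sensor + radio tag reader + barometric logger + UV sensor for 432 (1341 g).
Replace UV sensor with thermal camera: the trade gains 13 net, giving 445 at 1432 g.
Next best is multispectral imager + hyperspectral sensor + radio tag reader + barometric logger + UV sensor at 432 (1341 g) — short by 13.

445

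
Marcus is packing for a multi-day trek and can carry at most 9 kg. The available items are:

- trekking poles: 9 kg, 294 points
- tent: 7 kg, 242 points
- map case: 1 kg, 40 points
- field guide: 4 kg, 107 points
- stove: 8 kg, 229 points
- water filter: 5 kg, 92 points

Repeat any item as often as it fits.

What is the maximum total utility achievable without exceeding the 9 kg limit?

360

By utility per kg: map case 40.00, tent 34.57, trekking poles 32.67, stove 28.62 lead.
The ratio ordering already packs tightly: 9×map case, 9 kg, 360.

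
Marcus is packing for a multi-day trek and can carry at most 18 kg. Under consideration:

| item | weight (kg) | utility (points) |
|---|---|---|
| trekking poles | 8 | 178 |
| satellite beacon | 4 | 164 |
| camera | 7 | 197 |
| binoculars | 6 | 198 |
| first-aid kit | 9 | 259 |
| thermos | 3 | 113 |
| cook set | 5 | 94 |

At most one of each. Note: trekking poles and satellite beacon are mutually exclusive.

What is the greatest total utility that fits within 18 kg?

Greedy by ratio would take satellite beacon + binoculars + thermos + cook set: 18 kg used, total 569.
Replace satellite beacon and cook set with first-aid kit: the trade gains 1 net, giving 570 at 18 kg.
No other feasible combination exceeds 570.

570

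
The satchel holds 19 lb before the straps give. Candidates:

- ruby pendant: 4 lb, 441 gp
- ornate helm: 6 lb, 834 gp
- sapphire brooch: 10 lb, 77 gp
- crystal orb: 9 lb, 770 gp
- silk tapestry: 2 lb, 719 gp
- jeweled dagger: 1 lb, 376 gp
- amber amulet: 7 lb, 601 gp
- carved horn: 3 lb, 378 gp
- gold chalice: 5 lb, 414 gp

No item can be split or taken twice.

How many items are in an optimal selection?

5

Best achievable value is 2908.
ornate helm + silk tapestry + jeweled dagger + amber amulet + carved horn hits 2908 at 19 lb.
All optima have 5 items.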